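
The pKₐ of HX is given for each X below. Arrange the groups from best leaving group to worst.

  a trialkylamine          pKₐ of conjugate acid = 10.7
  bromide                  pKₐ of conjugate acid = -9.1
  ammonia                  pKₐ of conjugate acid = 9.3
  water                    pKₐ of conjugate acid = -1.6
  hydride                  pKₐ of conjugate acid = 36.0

bromide > water > ammonia > a trialkylamine > hydride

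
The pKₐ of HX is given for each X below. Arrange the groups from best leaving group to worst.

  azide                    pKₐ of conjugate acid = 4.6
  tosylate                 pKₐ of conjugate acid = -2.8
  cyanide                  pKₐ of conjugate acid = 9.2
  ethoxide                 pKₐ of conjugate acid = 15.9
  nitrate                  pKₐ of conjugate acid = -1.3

tosylate > nitrate > azide > cyanide > ethoxide

Lower conjugate-acid pKₐ ⇒ weaker base ⇒ better leaving group.
Sorting by the given values: tosylate (-2.8), nitrate (-1.3), azide (4.6), cyanide (9.2), ethoxide (15.9).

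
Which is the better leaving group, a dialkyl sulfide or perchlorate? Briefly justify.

perchlorate is the better leaving group.
pKₐ(HClO₄) ≈ -10 versus pKₐ(R'₂SH⁺) ≈ -7: perchlorate is the much weaker base.
Extremely weak base; rarely used for safety reasons.

perchlorate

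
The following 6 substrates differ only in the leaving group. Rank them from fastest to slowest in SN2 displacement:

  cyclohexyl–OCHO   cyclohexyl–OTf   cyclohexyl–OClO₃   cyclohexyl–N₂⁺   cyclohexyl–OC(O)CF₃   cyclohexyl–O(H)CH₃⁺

Same R in every case — rank the leaving groups.
The more stable X⁻ (or X) is on its own — i.e. the weaker a base it is — the better a leaving group it makes.
cyclohexyl–N₂⁺ loses N₂: no meaningful conjugate acid; N₂ departs as an exceptionally stable neutral molecule
cyclohexyl–OTf loses OTf⁻: pKₐ(CF₃SO₃H (triflic acid)) ≈ -14
cyclohexyl–OClO₃ loses ClO₄⁻: pKₐ(HClO₄) ≈ -10
cyclohexyl–O(H)CH₃⁺ loses R'OH: pKₐ(R'OH₂⁺) ≈ -2.4
cyclohexyl–OC(O)CF₃ loses CF₃COO⁻: pKₐ(CF₃COOH) ≈ 0.2
cyclohexyl–OCHO loses HCOO⁻: pKₐ(HCOOH) ≈ 3.8

cyclohexyl–N₂⁺ > cyclohexyl–OTf > cyclohexyl–OClO₃ > cyclohexyl–O(H)CH₃⁺ > cyclohexyl–OC(O)CF₃ > cyclohexyl–OCHO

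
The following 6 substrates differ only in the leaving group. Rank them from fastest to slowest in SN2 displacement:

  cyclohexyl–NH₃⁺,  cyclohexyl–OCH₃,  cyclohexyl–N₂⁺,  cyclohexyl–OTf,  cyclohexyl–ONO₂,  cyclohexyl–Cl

With the same alkyl group throughout, only the leaving group differentiates the rates.
A good leaving group is a weak base: the lower the pKₐ of its conjugate acid, the more readily it departs.
cyclohexyl–N₂⁺ loses N₂: no meaningful conjugate acid; N₂ departs as an exceptionally stable neutral molecule
cyclohexyl–OTf loses OTf⁻: pKₐ(CF₃SO₃H (triflic acid)) ≈ -14
cyclohexyl–Cl loses Cl⁻: pKₐ(HCl) ≈ -7
cyclohexyl–ONO₂ loses NO₃⁻: pKₐ(HNO₃) ≈ -1.3
cyclohexyl–NH₃⁺ loses NH₃: pKₐ(NH₄⁺) ≈ 9.2
cyclohexyl–OCH₃ loses CH₃O⁻: pKₐ(CH₃OH) ≈ 15.5

cyclohexyl–N₂⁺ > cyclohexyl–OTf > cyclohexyl–Cl > cyclohexyl–ONO₂ > cyclohexyl–NH₃⁺ > cyclohexyl–OCH₃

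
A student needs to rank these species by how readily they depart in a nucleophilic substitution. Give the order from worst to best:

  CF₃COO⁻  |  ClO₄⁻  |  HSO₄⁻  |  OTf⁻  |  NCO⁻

Rank by basicity of the departing species: weakest base leaves most easily.
OTf⁻: pKₐ(CF₃SO₃H (triflic acid)) ≈ -14
ClO₄⁻: pKₐ(HClO₄) ≈ -10
HSO₄⁻: pKₐ(H₂SO₄) ≈ -3
CF₃COO⁻: pKₐ(CF₃COOH) ≈ 0.2
NCO⁻: pKₐ(HOCN) ≈ 3.5
Reversing gives the worst-to-best order requested.

NCO⁻ < CF₃COO⁻ < HSO₄⁻ < ClO₄⁻ < OTf⁻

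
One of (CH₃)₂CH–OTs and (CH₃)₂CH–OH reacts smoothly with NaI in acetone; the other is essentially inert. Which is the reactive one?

From (CH₃)₂CH–OH the departing group would be OH⁻ (pKₐ(H₂O) ≈ 15.7). Strong base; essentially never leaves without prior activation.
From (CH₃)₂CH–OTs the leaving group is OTs⁻ (pKₐ(p-CH₃C₆H₄SO₃H (TsOH)) ≈ -2.8). Resonance-delocalised arenesulfonate.
(In practice (CH₃)₂CH–OTs is made from (CH₃)₂CH–OH by treatment with TsCl / pyridine, converting the hydroxyl into a tosylate.)

(CH₃)₂CH–OTs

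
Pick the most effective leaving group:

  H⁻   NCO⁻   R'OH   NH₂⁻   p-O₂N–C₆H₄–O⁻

R'OH

The more stable X⁻ (or X) is on its own — i.e. the weaker a base it is — the better a leaving group it makes.
R'OH: pKₐ(R'OH₂⁺) ≈ -2.4
NCO⁻: pKₐ(HOCN) ≈ 3.5
p-O₂N–C₆H₄–O⁻: pKₐ(p-nitrophenol) ≈ 7.2
H⁻: pKₐ(H₂) ≈ 36
NH₂⁻: pKₐ(NH₃) ≈ 38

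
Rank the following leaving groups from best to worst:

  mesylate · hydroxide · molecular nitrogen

molecular nitrogen > mesylate > hydroxide

Rank by basicity of the departing species: weakest base leaves most easily.
molecular nitrogen: no meaningful conjugate acid; N₂ departs as an exceptionally stable neutral molecule
mesylate: pKₐ(CH₃SO₃H (MsOH)) ≈ -1.9
hydroxide: pKₐ(H₂O) ≈ 15.7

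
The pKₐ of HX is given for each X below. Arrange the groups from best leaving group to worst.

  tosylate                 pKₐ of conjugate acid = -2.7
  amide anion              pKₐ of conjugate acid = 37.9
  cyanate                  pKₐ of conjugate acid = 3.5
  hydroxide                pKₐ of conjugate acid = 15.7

tosylate > cyanate > hydroxide > amide anion

Lower conjugate-acid pKₐ ⇒ weaker base ⇒ better leaving group.
Sorting by the given values: tosylate (-2.7), cyanate (3.5), hydroxide (15.7), amide anion (37.9).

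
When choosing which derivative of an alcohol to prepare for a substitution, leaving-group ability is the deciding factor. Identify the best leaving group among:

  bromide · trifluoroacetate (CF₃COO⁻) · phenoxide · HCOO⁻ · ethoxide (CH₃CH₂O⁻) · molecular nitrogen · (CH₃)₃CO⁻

molecular nitrogen

Leaving-group ability tracks the stability of the departed species; conjugate-acid pKₐ is the usual yardstick (lower pKₐ → better LG).
molecular nitrogen: no meaningful conjugate acid; N₂ departs as an exceptionally stable neutral molecule
bromide: pKₐ(HBr) ≈ -9
trifluoroacetate (CF₃COO⁻): pKₐ(CF₃COOH) ≈ 0.2
HCOO⁻: pKₐ(HCOOH) ≈ 3.8
phenoxide: pKₐ(C₆H₅OH (phenol)) ≈ 10
ethoxide (CH₃CH₂O⁻): pKₐ(CH₃CH₂OH) ≈ 16
(CH₃)₃CO⁻: pKₐ(t-BuOH) ≈ 18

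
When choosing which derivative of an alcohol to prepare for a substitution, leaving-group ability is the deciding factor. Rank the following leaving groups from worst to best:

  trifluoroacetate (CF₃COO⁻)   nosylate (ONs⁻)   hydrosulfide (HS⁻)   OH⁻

A good leaving group is a weak base: the lower the pKₐ of its conjugate acid, the more readily it departs.
nosylate (ONs⁻): pKₐ(p-O₂NC₆H₄SO₃H) ≈ -3.5 — p-nitro group further stabilises the sulfonate
trifluoroacetate (CF₃COO⁻): pKₐ(CF₃COOH) ≈ 0.2 — strongly electron-withdrawing CF₃ stabilises the carboxylate
hydrosulfide (HS⁻): pKₐ(H₂S) ≈ 7 — larger and more polarisable than the oxygen analogue
OH⁻: pKₐ(H₂O) ≈ 15.7 — strong base; essentially never leaves without prior activation
Listed from poorest to best leaving group as asked.

OH⁻ < hydrosulfide (HS⁻) < trifluoroacetate (CF₃COO⁻) < nosylate (ONs⁻)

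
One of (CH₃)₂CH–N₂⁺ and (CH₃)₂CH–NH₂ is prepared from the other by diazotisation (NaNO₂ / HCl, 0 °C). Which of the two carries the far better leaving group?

From (CH₃)₂CH–NH₂ the departing group would be NH₂⁻ (pKₐ(NH₃) ≈ 38). Extremely strong base; never a leaving group.
From (CH₃)₂CH–N₂⁺ the leaving group is N₂ (no meaningful conjugate acid; N₂ departs as an exceptionally stable neutral molecule).
Diazotisation (NaNO₂ / HCl, 0 °C) works by generating a diazonium salt that expels N₂, making (CH₃)₂CH–N₂⁺ enormously more reactive.

(CH₃)₂CH–N₂⁺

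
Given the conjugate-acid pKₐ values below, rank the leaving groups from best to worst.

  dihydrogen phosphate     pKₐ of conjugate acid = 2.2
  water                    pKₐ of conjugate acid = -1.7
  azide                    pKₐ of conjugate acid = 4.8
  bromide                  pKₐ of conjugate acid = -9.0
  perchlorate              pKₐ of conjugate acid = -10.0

perchlorate > bromide > water > dihydrogen phosphate > azide

Lower conjugate-acid pKₐ ⇒ weaker base ⇒ better leaving group.
Sorting by the given values: perchlorate (-10.0), bromide (-9.0), water (-1.7), dihydrogen phosphate (2.2), azide (4.8).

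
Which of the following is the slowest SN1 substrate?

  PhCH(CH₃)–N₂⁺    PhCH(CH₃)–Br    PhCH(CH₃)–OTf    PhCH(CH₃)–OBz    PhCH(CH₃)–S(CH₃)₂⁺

The skeletons are identical, so relative rate is governed entirely by leaving-group ability.
Rank by basicity of the departing species: weakest base leaves most easily.
PhCH(CH₃)–N₂⁺ loses N₂: no meaningful conjugate acid; N₂ departs as an exceptionally stable neutral molecule
PhCH(CH₃)–OTf loses OTf⁻: pKₐ(CF₃SO₃H (triflic acid)) ≈ -14
PhCH(CH₃)–Br loses Br⁻: pKₐ(HBr) ≈ -9
PhCH(CH₃)–S(CH₃)₂⁺ loses SR'₂: pKₐ(R'₂SH⁺) ≈ -7
PhCH(CH₃)–OBz loses PhCOO⁻: pKₐ(C₆H₅COOH) ≈ 4.2

PhCH(CH₃)–OBz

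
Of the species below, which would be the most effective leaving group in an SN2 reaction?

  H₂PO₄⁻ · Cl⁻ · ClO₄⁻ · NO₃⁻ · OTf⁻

A good leaving group is a weak base: the lower the pKₐ of its conjugate acid, the more readily it departs.
OTf⁻: pKₐ(CF₃SO₃H (triflic acid)) ≈ -14
ClO₄⁻: pKₐ(HClO₄) ≈ -10
Cl⁻: pKₐ(HCl) ≈ -7
NO₃⁻: pKₐ(HNO₃) ≈ -1.3
H₂PO₄⁻: pKₐ(H₃PO₄) ≈ 2.1

OTf⁻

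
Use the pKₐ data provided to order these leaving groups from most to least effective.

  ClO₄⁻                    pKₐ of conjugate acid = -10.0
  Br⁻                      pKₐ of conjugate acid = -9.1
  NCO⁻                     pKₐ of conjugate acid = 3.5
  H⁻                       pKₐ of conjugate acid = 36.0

Lower conjugate-acid pKₐ ⇒ weaker base ⇒ better leaving group.
Sorting by the given values: ClO₄⁻ (-10.0), Br⁻ (-9.1), NCO⁻ (3.5), H⁻ (36.0).

ClO₄⁻ > Br⁻ > NCO⁻ > H⁻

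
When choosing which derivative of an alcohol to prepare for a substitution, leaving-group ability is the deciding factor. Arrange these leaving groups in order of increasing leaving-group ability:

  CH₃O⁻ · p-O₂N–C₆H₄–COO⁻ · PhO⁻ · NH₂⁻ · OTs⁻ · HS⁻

NH₂⁻ < CH₃O⁻ < PhO⁻ < HS⁻ < p-O₂N–C₆H₄–COO⁻ < OTs⁻

The more stable X⁻ (or X) is on its own — i.e. the weaker a base it is — the better a leaving group it makes.
OTs⁻: pKₐ(p-CH₃C₆H₄SO₃H (TsOH)) ≈ -2.8 — resonance-delocalised arenesulfonate
p-O₂N–C₆H₄–COO⁻: pKₐ(p-nitrobenzoic acid) ≈ 3.4 — electron-withdrawing nitro group stabilises the carboxylate
HS⁻: pKₐ(H₂S) ≈ 7
PhO⁻: pKₐ(C₆H₅OH (phenol)) ≈ 10 — resonance into the ring helps, but still a poor LG
CH₃O⁻: pKₐ(CH₃OH) ≈ 15.5
NH₂⁻: pKₐ(NH₃) ≈ 38
Reversing gives the worst-to-best order requested.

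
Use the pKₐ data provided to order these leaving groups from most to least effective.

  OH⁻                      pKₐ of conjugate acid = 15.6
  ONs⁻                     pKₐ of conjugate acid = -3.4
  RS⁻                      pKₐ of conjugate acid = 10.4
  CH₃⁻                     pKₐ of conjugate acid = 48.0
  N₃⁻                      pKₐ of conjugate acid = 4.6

ONs⁻ > N₃⁻ > RS⁻ > OH⁻ > CH₃⁻

Lower conjugate-acid pKₐ ⇒ weaker base ⇒ better leaving group.
Sorting by the given values: ONs⁻ (-3.4), N₃⁻ (4.6), RS⁻ (10.4), OH⁻ (15.6), CH₃⁻ (48.0).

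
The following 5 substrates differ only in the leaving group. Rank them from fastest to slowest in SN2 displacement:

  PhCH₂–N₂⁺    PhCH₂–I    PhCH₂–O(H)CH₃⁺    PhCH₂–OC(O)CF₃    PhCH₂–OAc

PhCH₂–N₂⁺ > PhCH₂–I > PhCH₂–O(H)CH₃⁺ > PhCH₂–OC(O)CF₃ > PhCH₂–OAc

Same R in every case — rank the leaving groups.
Rank by basicity of the departing species: weakest base leaves most easily.
PhCH₂–N₂⁺ loses N₂: no meaningful conjugate acid; N₂ departs as an exceptionally stable neutral molecule
PhCH₂–I loses I⁻: pKₐ(HI) ≈ -10
PhCH₂–O(H)CH₃⁺ loses R'OH: pKₐ(R'OH₂⁺) ≈ -2.4
PhCH₂–OC(O)CF₃ loses CF₃COO⁻: pKₐ(CF₃COOH) ≈ 0.2
PhCH₂–OAc loses AcO⁻: pKₐ(CH₃COOH) ≈ 4.8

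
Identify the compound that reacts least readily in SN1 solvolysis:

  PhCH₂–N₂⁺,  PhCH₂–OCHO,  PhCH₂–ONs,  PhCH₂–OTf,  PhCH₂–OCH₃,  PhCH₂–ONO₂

PhCH₂–OCH₃

The skeletons are identical, so relative rate is governed entirely by leaving-group ability.
The more stable X⁻ (or X) is on its own — i.e. the weaker a base it is — the better a leaving group it makes.
PhCH₂–N₂⁺ loses N₂: no meaningful conjugate acid; N₂ departs as an exceptionally stable neutral molecule
PhCH₂–OTf loses OTf⁻: pKₐ(CF₃SO₃H (triflic acid)) ≈ -14
PhCH₂–ONs loses ONs⁻: pKₐ(p-O₂NC₆H₄SO₃H) ≈ -3.5
PhCH₂–ONO₂ loses NO₃⁻: pKₐ(HNO₃) ≈ -1.3
PhCH₂–OCHO loses HCOO⁻: pKₐ(HCOOH) ≈ 3.8
PhCH₂–OCH₃ loses CH₃O⁻: pKₐ(CH₃OH) ≈ 15.5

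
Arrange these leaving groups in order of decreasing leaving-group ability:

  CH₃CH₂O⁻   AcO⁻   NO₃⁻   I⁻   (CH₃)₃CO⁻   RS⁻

I⁻ > NO₃⁻ > AcO⁻ > RS⁻ > CH₃CH₂O⁻ > (CH₃)₃CO⁻

Leaving-group ability tracks the stability of the departed species; conjugate-acid pKₐ is the usual yardstick (lower pKₐ → better LG).
I⁻: pKₐ(HI) ≈ -10
NO₃⁻: pKₐ(HNO₃) ≈ -1.3
AcO⁻: pKₐ(CH₃COOH) ≈ 4.8
RS⁻: pKₐ(RSH (a thiol)) ≈ 10.5
CH₃CH₂O⁻: pKₐ(CH₃CH₂OH) ≈ 16
(CH₃)₃CO⁻: pKₐ(t-BuOH) ≈ 18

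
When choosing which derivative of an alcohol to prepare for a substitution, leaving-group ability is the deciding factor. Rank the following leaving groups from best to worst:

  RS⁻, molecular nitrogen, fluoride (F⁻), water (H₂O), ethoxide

molecular nitrogen > water (H₂O) > fluoride (F⁻) > RS⁻ > ethoxide

The more stable X⁻ (or X) is on its own — i.e. the weaker a base it is — the better a leaving group it makes.
molecular nitrogen: no meaningful conjugate acid; N₂ departs as an exceptionally stable neutral molecule
water (H₂O): pKₐ(H₃O⁺) ≈ -1.7 — neutral; leaves from a protonated alcohol (R–OH₂⁺)
fluoride (F⁻): pKₐ(HF) ≈ 3.2
RS⁻: pKₐ(RSH (a thiol)) ≈ 10.5
ethoxide: pKₐ(CH₃CH₂OH) ≈ 16 — strong base; alkoxides do not leave unassisted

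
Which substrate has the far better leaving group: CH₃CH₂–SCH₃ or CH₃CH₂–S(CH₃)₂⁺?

From CH₃CH₂–SCH₃ the departing group would be RS⁻ (pKₐ(RSH (a thiol)) ≈ 10.5). Moderately basic; rarely leaves without activation.
From CH₃CH₂–S(CH₃)₂⁺ the leaving group is SR'₂ (pKₐ(R'₂SH⁺) ≈ -7). Neutral; leaves from a sulfonium salt (R–SR'₂⁺).
(In practice CH₃CH₂–S(CH₃)₂⁺ is made from CH₃CH₂–SCH₃ by S-methylation with CH₃I, allowing neutral dimethyl sulfide, rather than methanethiolate, to depart.)

CH₃CH₂–S(CH₃)₂⁺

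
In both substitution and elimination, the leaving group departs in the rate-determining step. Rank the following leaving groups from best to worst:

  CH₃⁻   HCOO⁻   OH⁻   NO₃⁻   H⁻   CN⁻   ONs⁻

ONs⁻ > NO₃⁻ > HCOO⁻ > CN⁻ > OH⁻ > H⁻ > CH₃⁻

Rank by basicity of the departing species: weakest base leaves most easily.
ONs⁻: pKₐ(p-O₂NC₆H₄SO₃H) ≈ -3.5
NO₃⁻: pKₐ(HNO₃) ≈ -1.3
HCOO⁻: pKₐ(HCOOH) ≈ 3.8
CN⁻: pKₐ(HCN) ≈ 9.2
OH⁻: pKₐ(H₂O) ≈ 15.7
H⁻: pKₐ(H₂) ≈ 36
CH₃⁻: pKₐ(CH₄) ≈ 48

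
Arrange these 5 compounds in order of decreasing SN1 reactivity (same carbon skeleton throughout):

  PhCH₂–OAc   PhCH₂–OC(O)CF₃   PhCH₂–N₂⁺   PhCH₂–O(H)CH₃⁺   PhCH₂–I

PhCH₂–N₂⁺ > PhCH₂–I > PhCH₂–O(H)CH₃⁺ > PhCH₂–OC(O)CF₃ > PhCH₂–OAc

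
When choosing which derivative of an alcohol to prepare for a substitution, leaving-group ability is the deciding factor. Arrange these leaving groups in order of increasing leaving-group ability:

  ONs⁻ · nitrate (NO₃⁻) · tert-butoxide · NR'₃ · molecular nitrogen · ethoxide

tert-butoxide < ethoxide < NR'₃ < nitrate (NO₃⁻) < ONs⁻ < molecular nitrogen

molecular nitrogen: no meaningful conjugate acid; N₂ departs as an exceptionally stable neutral molecule
ONs⁻: pKₐ(p-O₂NC₆H₄SO₃H) ≈ -3.5
nitrate (NO₃⁻): pKₐ(HNO₃) ≈ -1.3
NR'₃: pKₐ(R'₃NH⁺) ≈ 10.7
ethoxide: pKₐ(CH₃CH₂OH) ≈ 16 — strong base; alkoxides do not leave unassisted
tert-butoxide: pKₐ(t-BuOH) ≈ 18 — bulky, strongly basic alkoxide
Reversing gives the worst-to-best order requested.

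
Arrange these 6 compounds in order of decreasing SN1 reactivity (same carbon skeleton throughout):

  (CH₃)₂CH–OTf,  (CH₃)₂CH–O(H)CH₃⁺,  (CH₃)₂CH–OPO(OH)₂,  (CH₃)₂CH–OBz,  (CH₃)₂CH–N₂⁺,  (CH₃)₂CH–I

Same R in every case — rank the leaving groups.
Leaving-group ability tracks the stability of the departed species; conjugate-acid pKₐ is the usual yardstick (lower pKₐ → better LG).
(CH₃)₂CH–N₂⁺ loses N₂: no meaningful conjugate acid; N₂ departs as an exceptionally stable neutral molecule
(CH₃)₂CH–OTf loses OTf⁻: pKₐ(CF₃SO₃H (triflic acid)) ≈ -14
(CH₃)₂CH–I loses I⁻: pKₐ(HI) ≈ -10
(CH₃)₂CH–O(H)CH₃⁺ loses R'OH: pKₐ(R'OH₂⁺) ≈ -2.4
(CH₃)₂CH–OPO(OH)₂ loses H₂PO₄⁻: pKₐ(H₃PO₄) ≈ 2.1
(CH₃)₂CH–OBz loses PhCOO⁻: pKₐ(C₆H₅COOH) ≈ 4.2

(CH₃)₂CH–N₂⁺ > (CH₃)₂CH–OTf > (CH₃)₂CH–I > (CH₃)₂CH–O(H)CH₃⁺ > (CH₃)₂CH–OPO(OH)₂ > (CH₃)₂CH–OBz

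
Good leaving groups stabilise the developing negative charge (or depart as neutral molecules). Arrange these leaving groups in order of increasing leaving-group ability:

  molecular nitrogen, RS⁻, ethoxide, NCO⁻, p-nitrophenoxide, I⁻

Leaving-group ability tracks the stability of the departed species; conjugate-acid pKₐ is the usual yardstick (lower pKₐ → better LG).
molecular nitrogen: no meaningful conjugate acid; N₂ departs as an exceptionally stable neutral molecule
I⁻: pKₐ(HI) ≈ -10 — large, highly polarisable; very weak base
NCO⁻: pKₐ(HOCN) ≈ 3.5 — resonance between N and O
p-nitrophenoxide: pKₐ(p-nitrophenol) ≈ 7.2 — nitro group delocalises the charge; the classic chromogenic LG
RS⁻: pKₐ(RSH (a thiol)) ≈ 10.5 — moderately basic; rarely leaves without activation
ethoxide: pKₐ(CH₃CH₂OH) ≈ 16 — strong base; alkoxides do not leave unassisted
Reversing gives the worst-to-best order requested.

ethoxide < RS⁻ < p-nitrophenoxide < NCO⁻ < I⁻ < molecular nitrogen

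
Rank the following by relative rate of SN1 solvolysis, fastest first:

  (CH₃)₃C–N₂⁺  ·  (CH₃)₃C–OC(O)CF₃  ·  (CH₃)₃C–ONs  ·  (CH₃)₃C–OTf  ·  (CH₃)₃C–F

(CH₃)₃C–N₂⁺ > (CH₃)₃C–OTf > (CH₃)₃C–ONs > (CH₃)₃C–OC(O)CF₃ > (CH₃)₃C–F

The skeletons are identical, so relative rate is governed entirely by leaving-group ability.
Rank by basicity of the departing species: weakest base leaves most easily.
(CH₃)₃C–N₂⁺ loses N₂: no meaningful conjugate acid; N₂ departs as an exceptionally stable neutral molecule
(CH₃)₃C–OTf loses OTf⁻: pKₐ(CF₃SO₃H (triflic acid)) ≈ -14
(CH₃)₃C–ONs loses ONs⁻: pKₐ(p-O₂NC₆H₄SO₃H) ≈ -3.5
(CH₃)₃C–OC(O)CF₃ loses CF₃COO⁻: pKₐ(CF₃COOH) ≈ 0.2
(CH₃)₃C–F loses F⁻: pKₐ(HF) ≈ 3.2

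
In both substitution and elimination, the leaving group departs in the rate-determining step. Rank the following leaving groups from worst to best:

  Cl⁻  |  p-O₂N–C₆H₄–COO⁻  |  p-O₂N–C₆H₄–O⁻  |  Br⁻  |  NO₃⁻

p-O₂N–C₆H₄–O⁻ < p-O₂N–C₆H₄–COO⁻ < NO₃⁻ < Cl⁻ < Br⁻

Br⁻: pKₐ(HBr) ≈ -9 — weak base; good leaving group
Cl⁻: pKₐ(HCl) ≈ -7 — moderately weak base
NO₃⁻: pKₐ(HNO₃) ≈ -1.3 — resonance-delocalised over three oxygens
p-O₂N–C₆H₄–COO⁻: pKₐ(p-nitrobenzoic acid) ≈ 3.4
p-O₂N–C₆H₄–O⁻: pKₐ(p-nitrophenol) ≈ 7.2
Reversing gives the worst-to-best order requested.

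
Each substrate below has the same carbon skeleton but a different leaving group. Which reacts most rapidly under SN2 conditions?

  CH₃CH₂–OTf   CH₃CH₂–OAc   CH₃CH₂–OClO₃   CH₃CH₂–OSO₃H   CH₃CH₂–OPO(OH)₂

With the same alkyl group throughout, only the leaving group differentiates the rates.
The more stable X⁻ (or X) is on its own — i.e. the weaker a base it is — the better a leaving group it makes.
CH₃CH₂–OTf loses OTf⁻: pKₐ(CF₃SO₃H (triflic acid)) ≈ -14
CH₃CH₂–OClO₃ loses ClO₄⁻: pKₐ(HClO₄) ≈ -10
CH₃CH₂–OSO₃H loses HSO₄⁻: pKₐ(H₂SO₄) ≈ -3
CH₃CH₂–OPO(OH)₂ loses H₂PO₄⁻: pKₐ(H₃PO₄) ≈ 2.1
CH₃CH₂–OAc loses AcO⁻: pKₐ(CH₃COOH) ≈ 4.8

CH₃CH₂–OTf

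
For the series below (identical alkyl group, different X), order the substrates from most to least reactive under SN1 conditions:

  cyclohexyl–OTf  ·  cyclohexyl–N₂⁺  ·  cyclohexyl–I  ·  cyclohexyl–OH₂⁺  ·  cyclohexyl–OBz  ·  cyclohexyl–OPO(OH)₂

cyclohexyl–N₂⁺ > cyclohexyl–OTf > cyclohexyl–I > cyclohexyl–OH₂⁺ > cyclohexyl–OPO(OH)₂ > cyclohexyl–OBz

Same R in every case — rank the leaving groups.
The more stable X⁻ (or X) is on its own — i.e. the weaker a base it is — the better a leaving group it makes.
cyclohexyl–N₂⁺ loses N₂: no meaningful conjugate acid; N₂ departs as an exceptionally stable neutral molecule
cyclohexyl–OTf loses OTf⁻: pKₐ(CF₃SO₃H (triflic acid)) ≈ -14
cyclohexyl–I loses I⁻: pKₐ(HI) ≈ -10
cyclohexyl–OH₂⁺ loses H₂O: pKₐ(H₃O⁺) ≈ -1.7
cyclohexyl–OPO(OH)₂ loses H₂PO₄⁻: pKₐ(H₃PO₄) ≈ 2.1
cyclohexyl–OBz loses PhCOO⁻: pKₐ(C₆H₅COOH) ≈ 4.2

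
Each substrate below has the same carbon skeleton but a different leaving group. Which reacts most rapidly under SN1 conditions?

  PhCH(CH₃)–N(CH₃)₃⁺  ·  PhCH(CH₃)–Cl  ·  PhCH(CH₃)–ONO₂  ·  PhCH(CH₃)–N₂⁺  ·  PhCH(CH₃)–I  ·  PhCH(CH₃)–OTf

PhCH(CH₃)–N₂⁺

Identical carbon frameworks mean the comparison reduces to leaving-group quality.
A good leaving group is a weak base: the lower the pKₐ of its conjugate acid, the more readily it departs.
PhCH(CH₃)–N₂⁺ loses N₂: no meaningful conjugate acid; N₂ departs as an exceptionally stable neutral molecule
PhCH(CH₃)–OTf loses OTf⁻: pKₐ(CF₃SO₃H (triflic acid)) ≈ -14
PhCH(CH₃)–I loses I⁻: pKₐ(HI) ≈ -10
PhCH(CH₃)–Cl loses Cl⁻: pKₐ(HCl) ≈ -7
PhCH(CH₃)–ONO₂ loses NO₃⁻: pKₐ(HNO₃) ≈ -1.3
PhCH(CH₃)–N(CH₃)₃⁺ loses NR'₃: pKₐ(R'₃NH⁺) ≈ 10.7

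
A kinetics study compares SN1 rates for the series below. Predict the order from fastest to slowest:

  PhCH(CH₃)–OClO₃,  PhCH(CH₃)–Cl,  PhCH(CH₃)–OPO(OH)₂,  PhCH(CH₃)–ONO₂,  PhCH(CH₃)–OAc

Identical carbon frameworks mean the comparison reduces to leaving-group quality.
Leaving-group ability tracks the stability of the departed species; conjugate-acid pKₐ is the usual yardstick (lower pKₐ → better LG).
PhCH(CH₃)–OClO₃ loses ClO₄⁻: pKₐ(HClO₄) ≈ -10
PhCH(CH₃)–Cl loses Cl⁻: pKₐ(HCl) ≈ -7
PhCH(CH₃)–ONO₂ loses NO₃⁻: pKₐ(HNO₃) ≈ -1.3
PhCH(CH₃)–OPO(OH)₂ loses H₂PO₄⁻: pKₐ(H₃PO₄) ≈ 2.1
PhCH(CH₃)–OAc loses AcO⁻: pKₐ(CH₃COOH) ≈ 4.8

PhCH(CH₃)–OClO₃ > PhCH(CH₃)–Cl > PhCH(CH₃)–ONO₂ > PhCH(CH₃)–OPO(OH)₂ > PhCH(CH₃)–OAc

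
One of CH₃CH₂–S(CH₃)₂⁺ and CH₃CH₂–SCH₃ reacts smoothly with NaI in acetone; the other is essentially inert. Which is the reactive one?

CH₃CH₂–S(CH₃)₂⁺

From CH₃CH₂–SCH₃ the departing group would be RS⁻ (pKₐ(RSH (a thiol)) ≈ 10.5). Moderately basic; rarely leaves without activation.
From CH₃CH₂–S(CH₃)₂⁺ the leaving group is SR'₂ (pKₐ(R'₂SH⁺) ≈ -7). Neutral; leaves from a sulfonium salt (R–SR'₂⁺).
(In practice CH₃CH₂–S(CH₃)₂⁺ is made from CH₃CH₂–SCH₃ by S-methylation with CH₃I, allowing neutral dimethyl sulfide, rather than methanethiolate, to depart.)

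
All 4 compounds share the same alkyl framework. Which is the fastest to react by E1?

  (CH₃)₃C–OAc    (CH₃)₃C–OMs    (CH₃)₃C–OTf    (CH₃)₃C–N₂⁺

Same R in every case — rank the leaving groups.
The more stable X⁻ (or X) is on its own — i.e. the weaker a base it is — the better a leaving group it makes.
(CH₃)₃C–N₂⁺ loses N₂: no meaningful conjugate acid; N₂ departs as an exceptionally stable neutral molecule
(CH₃)₃C–OTf loses OTf⁻: pKₐ(CF₃SO₃H (triflic acid)) ≈ -14
(CH₃)₃C–OMs loses OMs⁻: pKₐ(CH₃SO₃H (MsOH)) ≈ -1.9
(CH₃)₃C–OAc loses AcO⁻: pKₐ(CH₃COOH) ≈ 4.8

(CH₃)₃C–N₂⁺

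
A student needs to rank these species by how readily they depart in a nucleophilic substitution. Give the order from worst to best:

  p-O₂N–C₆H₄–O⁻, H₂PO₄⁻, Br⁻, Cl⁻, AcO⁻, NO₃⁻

p-O₂N–C₆H₄–O⁻ < AcO⁻ < H₂PO₄⁻ < NO₃⁻ < Cl⁻ < Br⁻

Leaving-group ability tracks the stability of the departed species; conjugate-acid pKₐ is the usual yardstick (lower pKₐ → better LG).
Br⁻: pKₐ(HBr) ≈ -9
Cl⁻: pKₐ(HCl) ≈ -7
NO₃⁻: pKₐ(HNO₃) ≈ -1.3 — resonance-delocalised over three oxygens
H₂PO₄⁻: pKₐ(H₃PO₄) ≈ 2.1 — moderate base; biological leaving group after further activation
AcO⁻: pKₐ(CH₃COOH) ≈ 4.8 — resonance-stabilised but still a weak base
p-O₂N–C₆H₄–O⁻: pKₐ(p-nitrophenol) ≈ 7.2 — nitro group delocalises the charge; the classic chromogenic LG
Reversing gives the worst-to-best order requested.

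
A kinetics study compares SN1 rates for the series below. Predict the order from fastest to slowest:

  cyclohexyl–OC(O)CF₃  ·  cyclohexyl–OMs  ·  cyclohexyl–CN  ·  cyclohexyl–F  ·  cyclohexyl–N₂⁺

cyclohexyl–N₂⁺ > cyclohexyl–OMs > cyclohexyl–OC(O)CF₃ > cyclohexyl–F > cyclohexyl–CN

Same R in every case — rank the leaving groups.
Rank by basicity of the departing species: weakest base leaves most easily.
cyclohexyl–N₂⁺ loses N₂: no meaningful conjugate acid; N₂ departs as an exceptionally stable neutral molecule
cyclohexyl–OMs loses OMs⁻: pKₐ(CH₃SO₃H (MsOH)) ≈ -1.9
cyclohexyl–OC(O)CF₃ loses CF₃COO⁻: pKₐ(CF₃COOH) ≈ 0.2
cyclohexyl–F loses F⁻: pKₐ(HF) ≈ 3.2
cyclohexyl–CN loses CN⁻: pKₐ(HCN) ≈ 9.2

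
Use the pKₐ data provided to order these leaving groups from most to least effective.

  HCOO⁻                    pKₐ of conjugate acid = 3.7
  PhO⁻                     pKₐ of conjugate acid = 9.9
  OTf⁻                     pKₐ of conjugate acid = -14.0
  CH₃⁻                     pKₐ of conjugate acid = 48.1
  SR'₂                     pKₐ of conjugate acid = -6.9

OTf⁻ > SR'₂ > HCOO⁻ > PhO⁻ > CH₃⁻

Lower conjugate-acid pKₐ ⇒ weaker base ⇒ better leaving group.
Sorting by the given values: OTf⁻ (-14.0), SR'₂ (-6.9), HCOO⁻ (3.7), PhO⁻ (9.9), CH₃⁻ (48.1).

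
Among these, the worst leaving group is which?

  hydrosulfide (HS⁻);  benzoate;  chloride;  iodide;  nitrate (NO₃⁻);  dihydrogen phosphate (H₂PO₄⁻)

hydrosulfide (HS⁻)

Leaving-group ability tracks the stability of the departed species; conjugate-acid pKₐ is the usual yardstick (lower pKₐ → better LG).
iodide: pKₐ(HI) ≈ -10
chloride: pKₐ(HCl) ≈ -7
nitrate (NO₃⁻): pKₐ(HNO₃) ≈ -1.3
dihydrogen phosphate (H₂PO₄⁻): pKₐ(H₃PO₄) ≈ 2.1
benzoate: pKₐ(C₆H₅COOH) ≈ 4.2
hydrosulfide (HS⁻): pKₐ(H₂S) ≈ 7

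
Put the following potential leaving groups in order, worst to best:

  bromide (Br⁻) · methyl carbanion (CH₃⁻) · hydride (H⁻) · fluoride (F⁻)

The more stable X⁻ (or X) is on its own — i.e. the weaker a base it is — the better a leaving group it makes.
bromide (Br⁻): pKₐ(HBr) ≈ -9
fluoride (F⁻): pKₐ(HF) ≈ 3.2
hydride (H⁻): pKₐ(H₂) ≈ 36
methyl carbanion (CH₃⁻): pKₐ(CH₄) ≈ 48
The question asks for worst first, so the sequence is read in increasing leaving-group ability.

methyl carbanion (CH₃⁻) < hydride (H⁻) < fluoride (F⁻) < bromide (Br⁻)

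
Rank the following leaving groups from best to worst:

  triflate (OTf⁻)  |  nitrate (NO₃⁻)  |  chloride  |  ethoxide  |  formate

triflate (OTf⁻) > chloride > nitrate (NO₃⁻) > formate > ethoxide

triflate (OTf⁻): pKₐ(CF₃SO₃H (triflic acid)) ≈ -14
chloride: pKₐ(HCl) ≈ -7
nitrate (NO₃⁻): pKₐ(HNO₃) ≈ -1.3
formate: pKₐ(HCOOH) ≈ 3.8
ethoxide: pKₐ(CH₃CH₂OH) ≈ 16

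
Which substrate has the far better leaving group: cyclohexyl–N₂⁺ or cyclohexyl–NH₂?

From cyclohexyl–NH₂ the departing group would be NH₂⁻ (pKₐ(NH₃) ≈ 38). Extremely strong base; never a leaving group.
From cyclohexyl–N₂⁺ the leaving group is N₂ (no meaningful conjugate acid; N₂ departs as an exceptionally stable neutral molecule).
(In practice cyclohexyl–N₂⁺ is made from cyclohexyl–NH₂ by diazotisation (NaNO₂ / HCl, 0 °C), generating a diazonium salt that expels N₂.)

cyclohexyl–N₂⁺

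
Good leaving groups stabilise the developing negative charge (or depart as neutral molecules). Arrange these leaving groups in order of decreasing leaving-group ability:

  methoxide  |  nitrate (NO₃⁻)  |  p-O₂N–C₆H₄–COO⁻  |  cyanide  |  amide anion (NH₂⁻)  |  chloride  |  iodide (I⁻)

Leaving-group ability tracks the stability of the departed species; conjugate-acid pKₐ is the usual yardstick (lower pKₐ → better LG).
iodide (I⁻): pKₐ(HI) ≈ -10
chloride: pKₐ(HCl) ≈ -7
nitrate (NO₃⁻): pKₐ(HNO₃) ≈ -1.3
p-O₂N–C₆H₄–COO⁻: pKₐ(p-nitrobenzoic acid) ≈ 3.4
cyanide: pKₐ(HCN) ≈ 9.2
methoxide: pKₐ(CH₃OH) ≈ 15.5
amide anion (NH₂⁻): pKₐ(NH₃) ≈ 38

iodide (I⁻) > chloride > nitrate (NO₃⁻) > p-O₂N–C₆H₄–COO⁻ > cyanide > methoxide > amide anion (NH₂⁻)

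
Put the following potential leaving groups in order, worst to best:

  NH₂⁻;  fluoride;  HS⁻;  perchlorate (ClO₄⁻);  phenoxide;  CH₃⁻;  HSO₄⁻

perchlorate (ClO₄⁻): pKₐ(HClO₄) ≈ -10 — extremely weak base; rarely used for safety reasons
HSO₄⁻: pKₐ(H₂SO₄) ≈ -3 — conjugate base of a strong mineral acid
fluoride: pKₐ(HF) ≈ 3.2 — small and strongly basic; the poor halide leaving group
HS⁻: pKₐ(H₂S) ≈ 7
phenoxide: pKₐ(C₆H₅OH (phenol)) ≈ 10 — resonance into the ring helps, but still a poor LG
NH₂⁻: pKₐ(NH₃) ≈ 38 — extremely strong base; never a leaving group
CH₃⁻: pKₐ(CH₄) ≈ 48 — unstabilised carbanion; the worst conceivable leaving group
Listed from poorest to best leaving group as asked.

CH₃⁻ < NH₂⁻ < phenoxide < HS⁻ < fluoride < HSO₄⁻ < perchlorate (ClO₄⁻)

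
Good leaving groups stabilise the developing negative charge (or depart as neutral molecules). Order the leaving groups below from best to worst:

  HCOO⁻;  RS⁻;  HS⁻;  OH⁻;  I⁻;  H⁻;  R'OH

The more stable X⁻ (or X) is on its own — i.e. the weaker a base it is — the better a leaving group it makes.
I⁻: pKₐ(HI) ≈ -10 — large, highly polarisable; very weak base
R'OH: pKₐ(R'OH₂⁺) ≈ -2.4
HCOO⁻: pKₐ(HCOOH) ≈ 3.8
HS⁻: pKₐ(H₂S) ≈ 7 — larger and more polarisable than the oxygen analogue
RS⁻: pKₐ(RSH (a thiol)) ≈ 10.5
OH⁻: pKₐ(H₂O) ≈ 15.7
H⁻: pKₐ(H₂) ≈ 36 — extremely strong base; leaves only in special hydride-transfer contexts

I⁻ > R'OH > HCOO⁻ > HS⁻ > RS⁻ > OH⁻ > H⁻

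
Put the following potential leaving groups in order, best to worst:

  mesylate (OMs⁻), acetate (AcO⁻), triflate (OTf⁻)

triflate (OTf⁻): pKₐ(CF₃SO₃H (triflic acid)) ≈ -14
mesylate (OMs⁻): pKₐ(CH₃SO₃H (MsOH)) ≈ -1.9
acetate (AcO⁻): pKₐ(CH₃COOH) ≈ 4.8

triflate (OTf⁻) > mesylate (OMs⁻) > acetate (AcO⁻)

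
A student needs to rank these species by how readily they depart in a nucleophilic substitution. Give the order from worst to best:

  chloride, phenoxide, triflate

triflate: pKₐ(CF₃SO₃H (triflic acid)) ≈ -14
chloride: pKₐ(HCl) ≈ -7
phenoxide: pKₐ(C₆H₅OH (phenol)) ≈ 10
Reversing gives the worst-to-best order requested.

phenoxide < chloride < triflate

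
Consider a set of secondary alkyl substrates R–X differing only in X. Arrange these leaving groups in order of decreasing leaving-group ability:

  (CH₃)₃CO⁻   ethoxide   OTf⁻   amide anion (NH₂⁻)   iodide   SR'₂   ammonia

OTf⁻ > iodide > SR'₂ > ammonia > ethoxide > (CH₃)₃CO⁻ > amide anion (NH₂⁻)

OTf⁻: pKₐ(CF₃SO₃H (triflic acid)) ≈ -14
iodide: pKₐ(HI) ≈ -10
SR'₂: pKₐ(R'₂SH⁺) ≈ -7
ammonia: pKₐ(NH₄⁺) ≈ 9.2
ethoxide: pKₐ(CH₃CH₂OH) ≈ 16
(CH₃)₃CO⁻: pKₐ(t-BuOH) ≈ 18
amide anion (NH₂⁻): pKₐ(NH₃) ≈ 38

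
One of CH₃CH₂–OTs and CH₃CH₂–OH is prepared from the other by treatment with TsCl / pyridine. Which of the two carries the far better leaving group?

From CH₃CH₂–OH the departing group would be OH⁻ (pKₐ(H₂O) ≈ 15.7). Strong base; essentially never leaves without prior activation.
From CH₃CH₂–OTs the leaving group is OTs⁻ (pKₐ(p-CH₃C₆H₄SO₃H (TsOH)) ≈ -2.8). Resonance-delocalised arenesulfonate.
Treatment with TsCl / pyridine works by converting the hydroxyl into a tosylate, making CH₃CH₂–OTs enormously more reactive.

CH₃CH₂–OTs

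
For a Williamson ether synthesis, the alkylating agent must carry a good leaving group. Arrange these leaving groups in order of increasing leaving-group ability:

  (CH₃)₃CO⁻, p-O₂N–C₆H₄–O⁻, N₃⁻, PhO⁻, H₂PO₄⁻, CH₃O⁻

(CH₃)₃CO⁻ < CH₃O⁻ < PhO⁻ < p-O₂N–C₆H₄–O⁻ < N₃⁻ < H₂PO₄⁻

The more stable X⁻ (or X) is on its own — i.e. the weaker a base it is — the better a leaving group it makes.
H₂PO₄⁻: pKₐ(H₃PO₄) ≈ 2.1 — moderate base; biological leaving group after further activation
N₃⁻: pKₐ(HN₃) ≈ 4.7 — linear, resonance-stabilised
p-O₂N–C₆H₄–O⁻: pKₐ(p-nitrophenol) ≈ 7.2 — nitro group delocalises the charge; the classic chromogenic LG
PhO⁻: pKₐ(C₆H₅OH (phenol)) ≈ 10
CH₃O⁻: pKₐ(CH₃OH) ≈ 15.5 — strong base; alkoxides do not leave unassisted
(CH₃)₃CO⁻: pKₐ(t-BuOH) ≈ 18 — bulky, strongly basic alkoxide
Reversing gives the worst-to-best order requested.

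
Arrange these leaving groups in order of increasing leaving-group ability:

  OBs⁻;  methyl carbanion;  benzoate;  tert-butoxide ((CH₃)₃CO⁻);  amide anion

OBs⁻: pKₐ(p-BrC₆H₄SO₃H) ≈ -2.8
benzoate: pKₐ(C₆H₅COOH) ≈ 4.2
tert-butoxide ((CH₃)₃CO⁻): pKₐ(t-BuOH) ≈ 18
amide anion: pKₐ(NH₃) ≈ 38
methyl carbanion: pKₐ(CH₄) ≈ 48
Listed from poorest to best leaving group as asked.

methyl carbanion < amide anion < tert-butoxide ((CH₃)₃CO⁻) < benzoate < OBs⁻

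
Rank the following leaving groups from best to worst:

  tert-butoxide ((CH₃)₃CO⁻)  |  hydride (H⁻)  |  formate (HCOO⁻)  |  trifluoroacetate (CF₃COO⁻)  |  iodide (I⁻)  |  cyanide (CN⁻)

Leaving-group ability tracks the stability of the departed species; conjugate-acid pKₐ is the usual yardstick (lower pKₐ → better LG).
iodide (I⁻): pKₐ(HI) ≈ -10 — large, highly polarisable; very weak base
trifluoroacetate (CF₃COO⁻): pKₐ(CF₃COOH) ≈ 0.2
formate (HCOO⁻): pKₐ(HCOOH) ≈ 3.8 — resonance-stabilised carboxylate
cyanide (CN⁻): pKₐ(HCN) ≈ 9.2
tert-butoxide ((CH₃)₃CO⁻): pKₐ(t-BuOH) ≈ 18
hydride (H⁻): pKₐ(H₂) ≈ 36

iodide (I⁻) > trifluoroacetate (CF₃COO⁻) > formate (HCOO⁻) > cyanide (CN⁻) > tert-butoxide ((CH₃)₃CO⁻) > hydride (H⁻)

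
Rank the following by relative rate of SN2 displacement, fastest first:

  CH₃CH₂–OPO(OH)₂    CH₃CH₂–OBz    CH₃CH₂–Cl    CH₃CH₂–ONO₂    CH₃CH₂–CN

The skeletons are identical, so relative rate is governed entirely by leaving-group ability.
The more stable X⁻ (or X) is on its own — i.e. the weaker a base it is — the better a leaving group it makes.
CH₃CH₂–Cl loses Cl⁻: pKₐ(HCl) ≈ -7
CH₃CH₂–ONO₂ loses NO₃⁻: pKₐ(HNO₃) ≈ -1.3
CH₃CH₂–OPO(OH)₂ loses H₂PO₄⁻: pKₐ(H₃PO₄) ≈ 2.1
CH₃CH₂–OBz loses PhCOO⁻: pKₐ(C₆H₅COOH) ≈ 4.2
CH₃CH₂–CN loses CN⁻: pKₐ(HCN) ≈ 9.2

CH₃CH₂–Cl > CH₃CH₂–ONO₂ > CH₃CH₂–OPO(OH)₂ > CH₃CH₂–OBz > CH₃CH₂–CN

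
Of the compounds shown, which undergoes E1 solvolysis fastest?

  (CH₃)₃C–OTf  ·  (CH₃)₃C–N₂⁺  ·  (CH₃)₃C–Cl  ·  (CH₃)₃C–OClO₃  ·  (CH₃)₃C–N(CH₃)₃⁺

(CH₃)₃C–N₂⁺

With the same alkyl group throughout, only the leaving group differentiates the rates.
Leaving-group ability tracks the stability of the departed species; conjugate-acid pKₐ is the usual yardstick (lower pKₐ → better LG).
(CH₃)₃C–N₂⁺ loses N₂: no meaningful conjugate acid; N₂ departs as an exceptionally stable neutral molecule
(CH₃)₃C–OTf loses OTf⁻: pKₐ(CF₃SO₃H (triflic acid)) ≈ -14
(CH₃)₃C–OClO₃ loses ClO₄⁻: pKₐ(HClO₄) ≈ -10
(CH₃)₃C–Cl loses Cl⁻: pKₐ(HCl) ≈ -7
(CH₃)₃C–N(CH₃)₃⁺ loses NR'₃: pKₐ(R'₃NH⁺) ≈ 10.7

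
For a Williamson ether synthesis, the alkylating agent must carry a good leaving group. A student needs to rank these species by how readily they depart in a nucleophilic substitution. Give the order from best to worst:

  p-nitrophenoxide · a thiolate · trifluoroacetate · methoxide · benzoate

trifluoroacetate > benzoate > p-nitrophenoxide > a thiolate > methoxide

trifluoroacetate: pKₐ(CF₃COOH) ≈ 0.2
benzoate: pKₐ(C₆H₅COOH) ≈ 4.2
p-nitrophenoxide: pKₐ(p-nitrophenol) ≈ 7.2
a thiolate: pKₐ(RSH (a thiol)) ≈ 10.5
methoxide: pKₐ(CH₃OH) ≈ 15.5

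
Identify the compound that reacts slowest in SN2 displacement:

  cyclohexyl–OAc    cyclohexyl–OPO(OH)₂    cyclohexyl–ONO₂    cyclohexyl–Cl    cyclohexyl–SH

cyclohexyl–SH

Same R in every case — rank the leaving groups.
The more stable X⁻ (or X) is on its own — i.e. the weaker a base it is — the better a leaving group it makes.
cyclohexyl–Cl loses Cl⁻: pKₐ(HCl) ≈ -7
cyclohexyl–ONO₂ loses NO₃⁻: pKₐ(HNO₃) ≈ -1.3
cyclohexyl–OPO(OH)₂ loses H₂PO₄⁻: pKₐ(H₃PO₄) ≈ 2.1
cyclohexyl–OAc loses AcO⁻: pKₐ(CH₃COOH) ≈ 4.8
cyclohexyl–SH loses HS⁻: pKₐ(H₂S) ≈ 7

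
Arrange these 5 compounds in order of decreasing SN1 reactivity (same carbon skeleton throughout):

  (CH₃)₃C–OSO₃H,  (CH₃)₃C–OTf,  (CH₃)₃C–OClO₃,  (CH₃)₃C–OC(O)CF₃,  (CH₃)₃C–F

(CH₃)₃C–OTf > (CH₃)₃C–OClO₃ > (CH₃)₃C–OSO₃H > (CH₃)₃C–OC(O)CF₃ > (CH₃)₃C–F

The skeletons are identical, so relative rate is governed entirely by leaving-group ability.
Leaving-group ability tracks the stability of the departed species; conjugate-acid pKₐ is the usual yardstick (lower pKₐ → better LG).
(CH₃)₃C–OTf loses OTf⁻: pKₐ(CF₃SO₃H (triflic acid)) ≈ -14
(CH₃)₃C–OClO₃ loses ClO₄⁻: pKₐ(HClO₄) ≈ -10
(CH₃)₃C–OSO₃H loses HSO₄⁻: pKₐ(H₂SO₄) ≈ -3
(CH₃)₃C–OC(O)CF₃ loses CF₃COO⁻: pKₐ(CF₃COOH) ≈ 0.2
(CH₃)₃C–F loses F⁻: pKₐ(HF) ≈ 3.2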